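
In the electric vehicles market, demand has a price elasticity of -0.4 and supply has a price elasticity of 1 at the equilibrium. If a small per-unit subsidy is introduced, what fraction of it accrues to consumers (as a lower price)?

For a small subsidy around the equilibrium, the benefit split depends on the relative slopes, which at a point are proportional to the elasticities.
Buyer share = εs/(εs + |εd|) = 1/(1 + 0.4) = 5/7; seller share = |εd|/(εs + |εd|) = 2/7.

Consumer share = 5/7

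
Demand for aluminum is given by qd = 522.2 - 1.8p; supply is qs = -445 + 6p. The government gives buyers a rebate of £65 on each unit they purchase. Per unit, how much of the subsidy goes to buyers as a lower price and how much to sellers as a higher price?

Pre-subsidy: 522.2 - 1.8p = -445 + 6p gives p* = 124, q* = 299.
With the rebate, buyers effectively pay pb = ps − 65, where ps is the price sellers receive.
Demand in terms of ps becomes qd = 522.2 − 1.8(ps − 65) = 639.2 - 1.8ps. Setting this equal to supply: 639.2 - 1.8ps = -445 + 6ps, so ps = 139.
Buyers pay pb = 139 − 65 = 74; q' = -445 + 6·139 = 389.
Buyers' price falls by p* − pb = 124 − 74 = 50; sellers' price rises by ps − p* = 139 − 124 = 15.

Buyers gain £50 per unit; sellers gain £15 per unit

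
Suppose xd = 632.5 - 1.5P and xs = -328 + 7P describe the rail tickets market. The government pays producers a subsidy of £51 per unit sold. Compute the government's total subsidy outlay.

Government cost = £26826

Pre-subsidy: 632.5 - 1.5P = -328 + 7P gives P* = 113, x* = 463.
With the subsidy, sellers receive Ps = Pb + 51 for each unit, where Pb is the price buyers pay.
Supply in terms of Pb becomes xs = -328 + 7(Pb + 51) = 29 + 7Pb. Setting this equal to demand: 632.5 - 1.5Pb = 29 + 7Pb, so Pb = 71.
Sellers receive Ps = 71 + 51 = 122; x' = 632.5 − 1.5·71 = 526.
Government outlay = subsidy × quantity = 51 × 526 = 26826.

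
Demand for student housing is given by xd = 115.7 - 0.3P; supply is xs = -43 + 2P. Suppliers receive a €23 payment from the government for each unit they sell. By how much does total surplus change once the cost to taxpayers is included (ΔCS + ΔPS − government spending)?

Pre-subsidy: 115.7 - 0.3P = -43 + 2P gives P* = 69, x* = 95.
With the subsidy, sellers receive Ps = Pb + 23 for each unit, where Pb is the price buyers pay.
Supply in terms of Pb becomes xs = -43 + 2(Pb + 23) = 3 + 2Pb. Setting this equal to demand: 115.7 - 0.3Pb = 3 + 2Pb, so Pb = 49.
Sellers receive Ps = 49 + 23 = 72; x' = 115.7 − 0.3·49 = 101.
ΔCS = ½(95 + 101)(69 − 49) = 1960; ΔPS = ½(95 + 101)(72 − 69) = 294.
Government spending = 23 × 101 = 2323.
Net change = 1960 + 294 − 2323 = -69. The loss equals the DWL triangle ½·23·6.

Net change in total surplus = -€69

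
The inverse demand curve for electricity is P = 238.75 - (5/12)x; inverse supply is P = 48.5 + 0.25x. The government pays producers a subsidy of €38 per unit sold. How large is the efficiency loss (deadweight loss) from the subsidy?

Pre-subsidy: 238.75 - (5/12)x = 48.5 + 0.25x gives x* = 285.375 and P* = 119.84375.
With the subsidy, sellers receive Ps = Pb + 38 for each unit, where Pb is the price buyers pay.
On the curves, Pb = 238.75 - (5/12)x and Ps = 48.5 + 0.25x; the wedge Ps − Pb = 38 gives 48.5 + 0.25x − (238.75 - (5/12)x) = 38, so x' = 342.375.
Then Pb = 238.75 − (5/12)·342.375 = 96.09375 and Ps = 48.5 + 0.25·342.375 = 134.09375.
The subsidy expands output by 342.375 − 285.375 = 57 past the efficient level; on those units the gap between marginal cost and willingness to pay runs from 0 up to 38.
DWL = ½ × 38 × 57 = 1083.

Deadweight loss = €1083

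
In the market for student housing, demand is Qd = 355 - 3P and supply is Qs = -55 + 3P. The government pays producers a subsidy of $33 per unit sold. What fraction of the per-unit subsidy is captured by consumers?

Consumer share = 0.5

Pre-subsidy: 355 - 3P = -55 + 3P gives P* = 205/3, Q* = 150.
With the subsidy, sellers receive Ps = Pb + 33 for each unit, where Pb is the price buyers pay.
Supply in terms of Pb becomes Qs = -55 + 3(Pb + 33) = 44 + 3Pb. Setting this equal to demand: 355 - 3Pb = 44 + 3Pb, so Pb = 311/6.
Sellers receive Ps = 311/6 + 33 = 509/6; Q' = 355 − 3·(311/6) = 199.5.
Buyers' price falls by P* − Pb = 205/3 − 311/6 = 16.5; sellers' price rises by Ps − P* = 509/6 − 205/3 = 16.5.
So consumers capture 16.5/33 = 0.5 of each unit of subsidy.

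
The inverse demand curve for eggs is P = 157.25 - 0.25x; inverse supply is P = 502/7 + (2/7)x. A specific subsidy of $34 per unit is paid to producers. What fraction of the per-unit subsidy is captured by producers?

Pre-subsidy: 157.25 - 0.25x = 502/7 + (2/7)x gives x* = 479/3 and P* = 352/3.
With the subsidy, sellers receive Ps = Pb + 34 for each unit, where Pb is the price buyers pay.
On the curves, Pb = 157.25 - 0.25x and Ps = 502/7 + (2/7)x; the wedge Ps − Pb = 34 gives 502/7 + (2/7)x − (157.25 - 0.25x) = 34, so x' = 3347/15.
Then Pb = 157.25 − 0.25·(3347/15) = 1522/15 and Ps = 502/7 + (2/7)·(3347/15) = 2032/15.
Buyers' price falls by P* − Pb = 352/3 − 1522/15 = 238/15; sellers' price rises by Ps − P* = 2032/15 − 352/3 = 272/15.
So producers capture (272/15)/34 = 8/15 of each unit of subsidy.

Producer share = 8/15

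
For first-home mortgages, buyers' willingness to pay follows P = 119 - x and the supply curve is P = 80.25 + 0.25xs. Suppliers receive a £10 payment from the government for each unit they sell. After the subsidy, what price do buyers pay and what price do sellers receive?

Buyers pay £80; sellers receive £90

Pre-subsidy: 119 - x = 80.25 + 0.25x gives x* = 31 and P* = 88.
With the subsidy, sellers receive Ps = Pb + 10 for each unit, where Pb is the price buyers pay.
On the curves, Pb = 119 - x and Ps = 80.25 + 0.25x; the wedge Ps − Pb = 10 gives 80.25 + 0.25x − (119 - x) = 10, so x' = 39.
Then Pb = 119 − 1·39 = 80 and Ps = 80.25 + 0.25·39 = 90.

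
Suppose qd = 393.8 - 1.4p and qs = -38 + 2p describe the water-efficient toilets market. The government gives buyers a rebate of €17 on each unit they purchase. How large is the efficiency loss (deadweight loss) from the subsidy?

Deadweight loss = €119

Pre-subsidy: 393.8 - 1.4p = -38 + 2p gives p* = 127, q* = 216.
With the rebate, buyers effectively pay pb = ps − 17, where ps is the price sellers receive.
Demand in terms of ps becomes qd = 393.8 − 1.4(ps − 17) = 417.6 - 1.4ps. Setting this equal to supply: 417.6 - 1.4ps = -38 + 2ps, so ps = 134.
Buyers pay pb = 134 − 17 = 117; q' = -38 + 2·134 = 230.
The subsidy expands output by 230 − 216 = 14 past the efficient level; on those units the gap between marginal cost and willingness to pay runs from 0 up to 17.
DWL = ½ × 17 × 14 = 119.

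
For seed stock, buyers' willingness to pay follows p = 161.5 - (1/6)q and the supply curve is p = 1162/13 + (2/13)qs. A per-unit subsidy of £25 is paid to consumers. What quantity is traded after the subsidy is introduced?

q' = 303

Pre-subsidy: 161.5 - (1/6)q = 1162/13 + (2/13)q gives q* = 225 and p* = 124.
With the rebate, buyers effectively pay pb = ps − 25, where ps is the price sellers receive.
On the curves, pb = 161.5 - (1/6)q and ps = 1162/13 + (2/13)q; the wedge ps − pb = 25 gives 1162/13 + (2/13)q − (161.5 - (1/6)q) = 25, so q' = 303.
Then pb = 161.5 − (1/6)·303 = 111 and ps = 1162/13 + (2/13)·303 = 136.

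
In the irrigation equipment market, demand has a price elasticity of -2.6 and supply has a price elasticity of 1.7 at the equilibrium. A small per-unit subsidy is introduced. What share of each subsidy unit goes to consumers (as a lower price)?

Consumer share = 17/43

For a small subsidy around the equilibrium, the benefit split depends on the relative slopes, which at a point are proportional to the elasticities.
Buyer share = εs/(εs + |εd|) = 1.7/(1.7 + 2.6) = 17/43; seller share = |εd|/(εs + |εd|) = 26/43.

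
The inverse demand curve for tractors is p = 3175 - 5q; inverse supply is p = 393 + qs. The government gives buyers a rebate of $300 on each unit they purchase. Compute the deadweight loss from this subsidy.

Deadweight loss = $7500

Pre-subsidy: 3175 - 5q = 393 + q gives q* = 1391/3 and p* = 2570/3.
With the rebate, buyers effectively pay pb = ps − 300, where ps is the price sellers receive.
On the curves, pb = 3175 - 5q and ps = 393 + q; the wedge ps − pb = 300 gives 393 + q − (3175 - 5q) = 300, so q' = 1541/3.
Then pb = 3175 − 5·(1541/3) = 1820/3 and ps = 393 + 1·(1541/3) = 2720/3.
The subsidy expands output by 1541/3 − 1391/3 = 50 past the efficient level; on those units the gap between marginal cost and willingness to pay runs from 0 up to 300.
DWL = ½ × 300 × 50 = 7500.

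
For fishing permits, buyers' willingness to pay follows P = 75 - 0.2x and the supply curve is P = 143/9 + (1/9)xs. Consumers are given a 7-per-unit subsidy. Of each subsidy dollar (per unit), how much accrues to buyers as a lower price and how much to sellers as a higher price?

Pre-subsidy: 75 - 0.2x = 143/9 + (1/9)x gives x* = 190 and P* = 37.
With the rebate, buyers effectively pay Pb = Ps − 7, where Ps is the price sellers receive.
On the curves, Pb = 75 - 0.2x and Ps = 143/9 + (1/9)x; the wedge Ps − Pb = 7 gives 143/9 + (1/9)x − (75 - 0.2x) = 7, so x' = 212.5.
Then Pb = 75 − 0.2·212.5 = 32.5 and Ps = 143/9 + (1/9)·212.5 = 39.5.
Buyers' price falls by P* − Pb = 37 − 32.5 = 4.5; sellers' price rises by Ps − P* = 39.5 − 37 = 2.5.

Buyers gain 4.5 per unit; sellers gain 2.5 per unit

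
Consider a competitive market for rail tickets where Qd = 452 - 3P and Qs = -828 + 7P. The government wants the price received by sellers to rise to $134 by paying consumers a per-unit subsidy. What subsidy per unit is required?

At a seller price of 134, quantity supplied is -828 + 7·134 = 110.
Buyers absorb 110 only when they pay Pb with 452 − 3·Pb = 110, i.e. Pb = 114.
s = Ps − Pb = 134 − 114 = 20.

Required subsidy s = $20 per unit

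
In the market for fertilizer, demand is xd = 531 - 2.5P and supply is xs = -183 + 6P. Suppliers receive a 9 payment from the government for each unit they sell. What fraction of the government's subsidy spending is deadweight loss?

DWL / government spending = 45/1909

Pre-subsidy: 531 - 2.5P = -183 + 6P gives P* = 84, x* = 321.
With the subsidy, sellers receive Ps = Pb + 9 for each unit, where Pb is the price buyers pay.
Supply in terms of Pb becomes xs = -183 + 6(Pb + 9) = -129 + 6Pb. Setting this equal to demand: 531 - 2.5Pb = -129 + 6Pb, so Pb = 1320/17.
Sellers receive Ps = 1320/17 + 9 = 1473/17; x' = 531 − 2.5·(1320/17) = 5727/17.
ΔCS = ½(321 + 5727/17)(84 − 1320/17) = 603936/289; ΔPS = ½(321 + 5727/17)(1473/17 − 84) = 251640/289.
Government spending = 9 × 5727/17 = 51543/17.
DWL = ½ × 9 × (5727/17 − 321) = 1215/17; fraction = (1215/17) / (51543/17) = 45/1909.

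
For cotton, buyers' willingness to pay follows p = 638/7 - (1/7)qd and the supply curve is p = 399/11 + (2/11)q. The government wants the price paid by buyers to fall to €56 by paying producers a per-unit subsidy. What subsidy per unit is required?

At a buyer price of 56, quantity demanded is 638 − 7·56 = 246.
Sellers supply 246 only when they receive ps = 399/11 + (2/11)·246 = 81.
s = ps − pb = 81 − 56 = 25.

Required subsidy s = €25 per unit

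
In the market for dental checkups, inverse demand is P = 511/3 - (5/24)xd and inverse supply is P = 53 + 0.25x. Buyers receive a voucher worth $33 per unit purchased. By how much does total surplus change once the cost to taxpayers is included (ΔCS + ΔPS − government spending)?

Net change in total surplus = -$1188

Pre-subsidy: 511/3 - (5/24)x = 53 + 0.25x gives x* = 256 and P* = 117.
With the rebate, buyers effectively pay Pb = Ps − 33, where Ps is the price sellers receive.
On the curves, Pb = 511/3 - (5/24)x and Ps = 53 + 0.25x; the wedge Ps − Pb = 33 gives 53 + 0.25x − (511/3 - (5/24)x) = 33, so x' = 328.
Then Pb = 511/3 − (5/24)·328 = 102 and Ps = 53 + 0.25·328 = 135.
ΔCS = ½(256 + 328)(117 − 102) = 4380; ΔPS = ½(256 + 328)(135 − 117) = 5256.
Government spending = 33 × 328 = 10824.
Net change = 4380 + 5256 − 10824 = -1188. The loss equals the DWL triangle ½·33·72.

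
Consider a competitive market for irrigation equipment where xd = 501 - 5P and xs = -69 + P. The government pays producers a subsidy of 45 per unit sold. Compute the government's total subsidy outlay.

Government cost = 2857.5

Pre-subsidy: 501 - 5P = -69 + P gives P* = 95, x* = 26.
With the subsidy, sellers receive Ps = Pb + 45 for each unit, where Pb is the price buyers pay.
Supply in terms of Pb becomes xs = -69 + 1(Pb + 45) = -24 + Pb. Setting this equal to demand: 501 - 5Pb = -24 + Pb, so Pb = 87.5.
Sellers receive Ps = 87.5 + 45 = 132.5; x' = 501 − 5·87.5 = 63.5.
Government outlay = subsidy × quantity = 45 × 63.5 = 2857.5.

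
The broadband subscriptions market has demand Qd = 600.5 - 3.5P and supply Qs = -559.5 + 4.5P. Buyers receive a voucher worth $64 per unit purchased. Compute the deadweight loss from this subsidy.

Deadweight loss = $4032

Pre-subsidy: 600.5 - 3.5P = -559.5 + 4.5P gives P* = 145, Q* = 93.
With the rebate, buyers effectively pay Pb = Ps − 64, where Ps is the price sellers receive.
Demand in terms of Ps becomes Qd = 600.5 − 3.5(Ps − 64) = 824.5 - 3.5Ps. Setting this equal to supply: 824.5 - 3.5Ps = -559.5 + 4.5Ps, so Ps = 173.
Buyers pay Pb = 173 − 64 = 109; Q' = -559.5 + 4.5·173 = 219.
The subsidy expands output by 219 − 93 = 126 past the efficient level; on those units the gap between marginal cost and willingness to pay runs from 0 up to 64.
DWL = ½ × 64 × 126 = 4032.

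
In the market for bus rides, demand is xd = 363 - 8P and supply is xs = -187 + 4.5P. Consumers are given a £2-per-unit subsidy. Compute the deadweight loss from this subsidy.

Deadweight loss = £5.76

Pre-subsidy: 363 - 8P = -187 + 4.5P gives P* = 44, x* = 11.
With the rebate, buyers effectively pay Pb = Ps − 2, where Ps is the price sellers receive.
Demand in terms of Ps becomes xd = 363 − 8(Ps − 2) = 379 - 8Ps. Setting this equal to supply: 379 - 8Ps = -187 + 4.5Ps, so Ps = 45.28.
Buyers pay Pb = 45.28 − 2 = 43.28; x' = -187 + 4.5·45.28 = 16.76.
The subsidy expands output by 16.76 − 11 = 5.76 past the efficient level; on those units the gap between marginal cost and willingness to pay runs from 0 up to 2.
DWL = ½ × 2 × 5.76 = 5.76.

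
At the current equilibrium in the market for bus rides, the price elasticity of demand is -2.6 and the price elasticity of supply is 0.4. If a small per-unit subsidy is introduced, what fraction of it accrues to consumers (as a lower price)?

For a small subsidy around the equilibrium, the benefit split depends on the relative slopes, which at a point are proportional to the elasticities.
Buyer share = εs/(εs + |εd|) = 0.4/(0.4 + 2.6) = 2/15; seller share = |εd|/(εs + |εd|) = 13/15.

Consumer share = 2/15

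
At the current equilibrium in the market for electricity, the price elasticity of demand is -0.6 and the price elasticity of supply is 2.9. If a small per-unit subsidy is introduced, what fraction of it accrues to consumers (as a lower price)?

For a small subsidy around the equilibrium, the benefit split depends on the relative slopes, which at a point are proportional to the elasticities.
Buyer share = εs/(εs + |εd|) = 2.9/(2.9 + 0.6) = 29/35; seller share = |εd|/(εs + |εd|) = 6/35.

Consumer share = 29/35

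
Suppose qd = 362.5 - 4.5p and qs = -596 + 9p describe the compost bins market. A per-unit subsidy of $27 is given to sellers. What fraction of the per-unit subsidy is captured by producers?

Pre-subsidy: 362.5 - 4.5p = -596 + 9p gives p* = 71, q* = 43.
With the subsidy, sellers receive ps = pb + 27 for each unit, where pb is the price buyers pay.
Supply in terms of pb becomes qs = -596 + 9(pb + 27) = -353 + 9pb. Setting this equal to demand: 362.5 - 4.5pb = -353 + 9pb, so pb = 53.
Sellers receive ps = 53 + 27 = 80; q' = 362.5 − 4.5·53 = 124.
Buyers' price falls by p* − pb = 71 − 53 = 18; sellers' price rises by ps − p* = 80 − 71 = 9.
So producers capture 9/27 = 1/3 of each unit of subsidy.

Producer share = 1/3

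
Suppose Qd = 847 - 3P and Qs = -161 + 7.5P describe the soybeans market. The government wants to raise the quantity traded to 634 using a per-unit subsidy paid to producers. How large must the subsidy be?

At Q = 634, invert demand for the buyer price: Pb = (847 − 634)/3 = 71; invert supply for the seller price: Ps = (634 − (-161))/7.5 = 106.
The subsidy must fill the gap: s = Ps − Pb = 106 − 71 = 35.

Required subsidy s = 35 per unit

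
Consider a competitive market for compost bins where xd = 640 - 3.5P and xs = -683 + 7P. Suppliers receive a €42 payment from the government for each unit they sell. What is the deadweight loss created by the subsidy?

Deadweight loss = €2058

Pre-subsidy: 640 - 3.5P = -683 + 7P gives P* = 126, x* = 199.
With the subsidy, sellers receive Ps = Pb + 42 for each unit, where Pb is the price buyers pay.
Supply in terms of Pb becomes xs = -683 + 7(Pb + 42) = -389 + 7Pb. Setting this equal to demand: 640 - 3.5Pb = -389 + 7Pb, so Pb = 98.
Sellers receive Ps = 98 + 42 = 140; x' = 640 − 3.5·98 = 297.
The subsidy expands output by 297 − 199 = 98 past the efficient level; on those units the gap between marginal cost and willingness to pay runs from 0 up to 42.
DWL = ½ × 42 × 98 = 2058.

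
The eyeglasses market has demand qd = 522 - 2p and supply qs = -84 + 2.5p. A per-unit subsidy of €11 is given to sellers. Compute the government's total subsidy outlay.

Government cost = 26224/9

Pre-subsidy: 522 - 2p = -84 + 2.5p gives p* = 404/3, q* = 758/3.
With the subsidy, sellers receive ps = pb + 11 for each unit, where pb is the price buyers pay.
Supply in terms of pb becomes qs = -84 + 2.5(pb + 11) = -56.5 + 2.5pb. Setting this equal to demand: 522 - 2pb = -56.5 + 2.5pb, so pb = 1157/9.
Sellers receive ps = 1157/9 + 11 = 1256/9; q' = 522 − 2·(1157/9) = 2384/9.
Government outlay = subsidy × quantity = 11 × 2384/9 = 26224/9.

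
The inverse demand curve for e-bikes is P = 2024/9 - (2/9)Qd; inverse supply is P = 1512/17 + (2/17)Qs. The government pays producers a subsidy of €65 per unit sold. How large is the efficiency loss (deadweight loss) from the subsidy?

Pre-subsidy: 2024/9 - (2/9)Q = 1512/17 + (2/17)Q gives Q* = 400 and P* = 136.
With the subsidy, sellers receive Ps = Pb + 65 for each unit, where Pb is the price buyers pay.
On the curves, Pb = 2024/9 - (2/9)Q and Ps = 1512/17 + (2/17)Q; the wedge Ps − Pb = 65 gives 1512/17 + (2/17)Q − (2024/9 - (2/9)Q) = 65, so Q' = 591.25.
Then Pb = 2024/9 − (2/9)·591.25 = 93.5 and Ps = 1512/17 + (2/17)·591.25 = 158.5.
The subsidy expands output by 591.25 − 400 = 191.25 past the efficient level; on those units the gap between marginal cost and willingness to pay runs from 0 up to 65.
DWL = ½ × 65 × 191.25 = 6215.625.

Deadweight loss = €6215.625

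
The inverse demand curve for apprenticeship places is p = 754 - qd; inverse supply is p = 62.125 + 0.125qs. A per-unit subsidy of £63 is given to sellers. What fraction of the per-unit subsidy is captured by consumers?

Pre-subsidy: 754 - q = 62.125 + 0.125q gives q* = 615 and p* = 139.
With the subsidy, sellers receive ps = pb + 63 for each unit, where pb is the price buyers pay.
On the curves, pb = 754 - q and ps = 62.125 + 0.125q; the wedge ps − pb = 63 gives 62.125 + 0.125q − (754 - q) = 63, so q' = 671.
Then pb = 754 − 1·671 = 83 and ps = 62.125 + 0.125·671 = 146.
Buyers' price falls by p* − pb = 139 − 83 = 56; sellers' price rises by ps − p* = 146 − 139 = 7.
So consumers capture 56/63 = 8/9 of each unit of subsidy.

Consumer share = 8/9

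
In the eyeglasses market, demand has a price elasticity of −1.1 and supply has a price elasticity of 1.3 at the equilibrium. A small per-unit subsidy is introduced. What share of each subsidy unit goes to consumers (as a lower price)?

For a small subsidy around the equilibrium, the benefit split depends on the relative slopes, which at a point are proportional to the elasticities.
Buyer share = εs/(εs + |εd|) = 1.3/(1.3 + 1.1) = 13/24; seller share = |εd|/(εs + |εd|) = 11/24.

Consumer share = 13/24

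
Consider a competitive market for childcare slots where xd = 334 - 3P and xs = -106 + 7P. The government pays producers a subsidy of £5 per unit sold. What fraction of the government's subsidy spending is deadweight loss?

Pre-subsidy: 334 - 3P = -106 + 7P gives P* = 44, x* = 202.
With the subsidy, sellers receive Ps = Pb + 5 for each unit, where Pb is the price buyers pay.
Supply in terms of Pb becomes xs = -106 + 7(Pb + 5) = -71 + 7Pb. Setting this equal to demand: 334 - 3Pb = -71 + 7Pb, so Pb = 40.5.
Sellers receive Ps = 40.5 + 5 = 45.5; x' = 334 − 3·40.5 = 212.5.
ΔCS = ½(202 + 212.5)(44 − 40.5) = 725.375; ΔPS = ½(202 + 212.5)(45.5 − 44) = 310.875.
Government spending = 5 × 212.5 = 1062.5.
DWL = ½ × 5 × (212.5 − 202) = 26.25; fraction = 26.25 / 1062.5 = 21/850.

DWL / government spending = 21/850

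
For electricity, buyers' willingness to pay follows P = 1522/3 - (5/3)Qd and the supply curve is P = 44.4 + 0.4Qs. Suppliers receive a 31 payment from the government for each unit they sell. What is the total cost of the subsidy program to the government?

Government cost = 7409

Pre-subsidy: 1522/3 - (5/3)Q = 44.4 + 0.4Q gives Q* = 224 and P* = 134.
With the subsidy, sellers receive Ps = Pb + 31 for each unit, where Pb is the price buyers pay.
On the curves, Pb = 1522/3 - (5/3)Q and Ps = 44.4 + 0.4Q; the wedge Ps − Pb = 31 gives 44.4 + 0.4Q − (1522/3 - (5/3)Q) = 31, so Q' = 239.
Then Pb = 1522/3 − (5/3)·239 = 109 and Ps = 44.4 + 0.4·239 = 140.
Government outlay = subsidy × quantity = 31 × 239 = 7409.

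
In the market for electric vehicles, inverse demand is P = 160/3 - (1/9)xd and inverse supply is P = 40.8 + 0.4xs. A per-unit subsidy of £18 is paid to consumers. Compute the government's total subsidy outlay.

Government cost = 24732/23

Pre-subsidy: 160/3 - (1/9)x = 40.8 + 0.4x gives x* = 564/23 and P* = 1164/23.
With the rebate, buyers effectively pay Pb = Ps − 18, where Ps is the price sellers receive.
On the curves, Pb = 160/3 - (1/9)x and Ps = 40.8 + 0.4x; the wedge Ps − Pb = 18 gives 40.8 + 0.4x − (160/3 - (1/9)x) = 18, so x' = 1374/23.
Then Pb = 160/3 − (1/9)·(1374/23) = 1074/23 and Ps = 40.8 + 0.4·(1374/23) = 1488/23.
Government outlay = subsidy × quantity = 18 × 1374/23 = 24732/23.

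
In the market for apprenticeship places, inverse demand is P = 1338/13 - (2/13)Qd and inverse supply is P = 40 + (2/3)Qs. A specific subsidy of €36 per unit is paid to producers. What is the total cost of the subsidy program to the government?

Pre-subsidy: 1338/13 - (2/13)Q = 40 + (2/3)Q gives Q* = 76.6875 and P* = 91.125.
With the subsidy, sellers receive Ps = Pb + 36 for each unit, where Pb is the price buyers pay.
On the curves, Pb = 1338/13 - (2/13)Q and Ps = 40 + (2/3)Q; the wedge Ps − Pb = 36 gives 40 + (2/3)Q − (1338/13 - (2/13)Q) = 36, so Q' = 120.5625.
Then Pb = 1338/13 − (2/13)·120.5625 = 84.375 and Ps = 40 + (2/3)·120.5625 = 120.375.
Government outlay = subsidy × quantity = 36 × 120.5625 = 4340.25.

Government cost = €4340.25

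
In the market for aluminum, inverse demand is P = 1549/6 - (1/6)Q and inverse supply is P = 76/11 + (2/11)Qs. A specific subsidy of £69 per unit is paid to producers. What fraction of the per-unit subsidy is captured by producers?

Producer share = 12/23

Pre-subsidy: 1549/6 - (1/6)Q = 76/11 + (2/11)Q gives Q* = 721 and P* = 138.
With the subsidy, sellers receive Ps = Pb + 69 for each unit, where Pb is the price buyers pay.
On the curves, Pb = 1549/6 - (1/6)Q and Ps = 76/11 + (2/11)Q; the wedge Ps − Pb = 69 gives 76/11 + (2/11)Q − (1549/6 - (1/6)Q) = 69, so Q' = 919.
Then Pb = 1549/6 − (1/6)·919 = 105 and Ps = 76/11 + (2/11)·919 = 174.
Buyers' price falls by P* − Pb = 138 − 105 = 33; sellers' price rises by Ps − P* = 174 − 138 = 36.
So producers capture 36/69 = 12/23 of each unit of subsidy.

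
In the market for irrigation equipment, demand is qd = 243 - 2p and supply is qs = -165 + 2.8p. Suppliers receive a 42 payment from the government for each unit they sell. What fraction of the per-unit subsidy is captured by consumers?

Pre-subsidy: 243 - 2p = -165 + 2.8p gives p* = 85, q* = 73.
With the subsidy, sellers receive ps = pb + 42 for each unit, where pb is the price buyers pay.
Supply in terms of pb becomes qs = -165 + 2.8(pb + 42) = -47.4 + 2.8pb. Setting this equal to demand: 243 - 2pb = -47.4 + 2.8pb, so pb = 60.5.
Sellers receive ps = 60.5 + 42 = 102.5; q' = 243 − 2·60.5 = 122.
Buyers' price falls by p* − pb = 85 − 60.5 = 24.5; sellers' price rises by ps − p* = 102.5 − 85 = 17.5.
So consumers capture 24.5/42 = 7/12 of each unit of subsidy.

Consumer share = 7/12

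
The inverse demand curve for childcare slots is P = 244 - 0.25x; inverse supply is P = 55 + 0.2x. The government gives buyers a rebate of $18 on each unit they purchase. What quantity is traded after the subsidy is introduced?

Pre-subsidy: 244 - 0.25x = 55 + 0.2x gives x* = 420 and P* = 139.
With the rebate, buyers effectively pay Pb = Ps − 18, where Ps is the price sellers receive.
On the curves, Pb = 244 - 0.25x and Ps = 55 + 0.2x; the wedge Ps − Pb = 18 gives 55 + 0.2x − (244 - 0.25x) = 18, so x' = 460.
Then Pb = 244 − 0.25·460 = 129 and Ps = 55 + 0.2·460 = 147.

x' = 460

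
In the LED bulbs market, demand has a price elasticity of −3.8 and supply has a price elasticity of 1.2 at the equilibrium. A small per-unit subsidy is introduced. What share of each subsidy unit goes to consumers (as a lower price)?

Consumer share = 0.24

For a small subsidy around the equilibrium, the benefit split depends on the relative slopes, which at a point are proportional to the elasticities.
Buyer share = εs/(εs + |εd|) = 1.2/(1.2 + 3.8) = 0.24; seller share = |εd|/(εs + |εd|) = 0.76.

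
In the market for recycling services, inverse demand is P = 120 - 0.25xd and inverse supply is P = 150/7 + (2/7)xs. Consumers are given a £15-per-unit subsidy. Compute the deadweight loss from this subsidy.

Pre-subsidy: 120 - 0.25x = 150/7 + (2/7)x gives x* = 184 and P* = 74.
With the rebate, buyers effectively pay Pb = Ps − 15, where Ps is the price sellers receive.
On the curves, Pb = 120 - 0.25x and Ps = 150/7 + (2/7)x; the wedge Ps − Pb = 15 gives 150/7 + (2/7)x − (120 - 0.25x) = 15, so x' = 212.
Then Pb = 120 − 0.25·212 = 67 and Ps = 150/7 + (2/7)·212 = 82.
The subsidy expands output by 212 − 184 = 28 past the efficient level; on those units the gap between marginal cost and willingness to pay runs from 0 up to 15.
DWL = ½ × 15 × 28 = 210.

Deadweight loss = £210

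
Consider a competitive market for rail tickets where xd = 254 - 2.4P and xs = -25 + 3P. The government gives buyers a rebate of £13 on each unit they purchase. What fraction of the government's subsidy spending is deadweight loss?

DWL / government spending = 1/17

Pre-subsidy: 254 - 2.4P = -25 + 3P gives P* = 155/3, x* = 130.
With the rebate, buyers effectively pay Pb = Ps − 13, where Ps is the price sellers receive.
Demand in terms of Ps becomes xd = 254 − 2.4(Ps − 13) = 285.2 - 2.4Ps. Setting this equal to supply: 285.2 - 2.4Ps = -25 + 3Ps, so Ps = 517/9.
Buyers pay Pb = 517/9 − 13 = 400/9; x' = -25 + 3·(517/9) = 442/3.
ΔCS = ½(130 + 442/3)(155/3 − 400/9) = 27040/27; ΔPS = ½(130 + 442/3)(517/9 − 155/3) = 21632/27.
Government spending = 13 × 442/3 = 5746/3.
DWL = ½ × 13 × (442/3 − 130) = 338/3; fraction = (338/3) / (5746/3) = 1/17.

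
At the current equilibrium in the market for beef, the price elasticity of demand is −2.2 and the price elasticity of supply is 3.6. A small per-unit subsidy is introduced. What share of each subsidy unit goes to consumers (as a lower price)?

Consumer share = 18/29

For a small subsidy around the equilibrium, the benefit split depends on the relative slopes, which at a point are proportional to the elasticities.
Buyer share = εs/(εs + |εd|) = 3.6/(3.6 + 2.2) = 18/29; seller share = |εd|/(εs + |εd|) = 11/29.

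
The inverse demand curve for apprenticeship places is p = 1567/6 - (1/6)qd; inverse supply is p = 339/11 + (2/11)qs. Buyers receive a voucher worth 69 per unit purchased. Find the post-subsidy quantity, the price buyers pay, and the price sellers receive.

Pre-subsidy: 1567/6 - (1/6)q = 339/11 + (2/11)q gives q* = 661 and p* = 151.
With the rebate, buyers effectively pay pb = ps − 69, where ps is the price sellers receive.
On the curves, pb = 1567/6 - (1/6)q and ps = 339/11 + (2/11)q; the wedge ps − pb = 69 gives 339/11 + (2/11)q − (1567/6 - (1/6)q) = 69, so q' = 859.
Then pb = 1567/6 − (1/6)·859 = 118 and ps = 339/11 + (2/11)·859 = 187.

q' = 859; buyers pay 118; sellers receive 187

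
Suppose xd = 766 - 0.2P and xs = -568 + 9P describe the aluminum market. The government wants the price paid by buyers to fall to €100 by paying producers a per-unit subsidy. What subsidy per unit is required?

At a buyer price of 100, quantity demanded is 766 − 0.2·100 = 746.
Sellers supply 746 only when they receive Ps with -568 + 9·Ps = 746, i.e. Ps = 146.
s = Ps − Pb = 146 − 100 = 46.

Required subsidy s = €46 per unit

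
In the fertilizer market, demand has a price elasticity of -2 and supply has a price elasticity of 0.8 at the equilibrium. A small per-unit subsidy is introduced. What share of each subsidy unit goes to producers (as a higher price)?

Producer share = 5/7

For a small subsidy around the equilibrium, the benefit split depends on the relative slopes, which at a point are proportional to the elasticities.
Buyer share = εs/(εs + |εd|) = 0.8/(0.8 + 2) = 2/7; seller share = |εd|/(εs + |εd|) = 5/7.
So producers capture 5/7 of the subsidy.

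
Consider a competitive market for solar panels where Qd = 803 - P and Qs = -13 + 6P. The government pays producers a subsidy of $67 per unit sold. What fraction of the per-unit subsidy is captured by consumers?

Pre-subsidy: 803 - P = -13 + 6P gives P* = 816/7, Q* = 4805/7.
With the subsidy, sellers receive Ps = Pb + 67 for each unit, where Pb is the price buyers pay.
Supply in terms of Pb becomes Qs = -13 + 6(Pb + 67) = 389 + 6Pb. Setting this equal to demand: 803 - Pb = 389 + 6Pb, so Pb = 414/7.
Sellers receive Ps = 414/7 + 67 = 883/7; Q' = 803 − 1·(414/7) = 5207/7.
Buyers' price falls by P* − Pb = 816/7 − 414/7 = 402/7; sellers' price rises by Ps − P* = 883/7 − 816/7 = 67/7.
So consumers capture (402/7)/67 = 6/7 of each unit of subsidy.

Consumer share = 6/7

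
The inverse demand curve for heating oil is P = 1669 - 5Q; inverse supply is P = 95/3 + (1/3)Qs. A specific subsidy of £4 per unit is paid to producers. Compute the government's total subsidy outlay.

Pre-subsidy: 1669 - 5Q = 95/3 + (1/3)Q gives Q* = 307 and P* = 134.
With the subsidy, sellers receive Ps = Pb + 4 for each unit, where Pb is the price buyers pay.
On the curves, Pb = 1669 - 5Q and Ps = 95/3 + (1/3)Q; the wedge Ps − Pb = 4 gives 95/3 + (1/3)Q − (1669 - 5Q) = 4, so Q' = 307.75.
Then Pb = 1669 − 5·307.75 = 130.25 and Ps = 95/3 + (1/3)·307.75 = 134.25.
Government outlay = subsidy × quantity = 4 × 307.75 = 1231.

Government cost = £1231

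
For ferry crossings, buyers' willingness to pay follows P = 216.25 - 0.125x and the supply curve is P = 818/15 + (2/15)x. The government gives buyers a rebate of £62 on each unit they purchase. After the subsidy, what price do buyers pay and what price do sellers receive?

Pre-subsidy: 216.25 - 0.125x = 818/15 + (2/15)x gives x* = 626 and P* = 138.
With the rebate, buyers effectively pay Pb = Ps − 62, where Ps is the price sellers receive.
On the curves, Pb = 216.25 - 0.125x and Ps = 818/15 + (2/15)x; the wedge Ps − Pb = 62 gives 818/15 + (2/15)x − (216.25 - 0.125x) = 62, so x' = 866.
Then Pb = 216.25 − 0.125·866 = 108 and Ps = 818/15 + (2/15)·866 = 170.

Buyers pay £108; sellers receive £170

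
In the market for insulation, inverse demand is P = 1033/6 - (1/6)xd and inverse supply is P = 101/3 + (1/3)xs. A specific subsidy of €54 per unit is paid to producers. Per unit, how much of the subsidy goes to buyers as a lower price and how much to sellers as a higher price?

Buyers gain €18 per unit; sellers gain €36 per unit

Pre-subsidy: 1033/6 - (1/6)x = 101/3 + (1/3)x gives x* = 277 and P* = 126.
With the subsidy, sellers receive Ps = Pb + 54 for each unit, where Pb is the price buyers pay.
On the curves, Pb = 1033/6 - (1/6)x and Ps = 101/3 + (1/3)x; the wedge Ps − Pb = 54 gives 101/3 + (1/3)x − (1033/6 - (1/6)x) = 54, so x' = 385.
Then Pb = 1033/6 − (1/6)·385 = 108 and Ps = 101/3 + (1/3)·385 = 162.
Buyers' price falls by P* − Pb = 126 − 108 = 18; sellers' price rises by Ps − P* = 162 − 126 = 36.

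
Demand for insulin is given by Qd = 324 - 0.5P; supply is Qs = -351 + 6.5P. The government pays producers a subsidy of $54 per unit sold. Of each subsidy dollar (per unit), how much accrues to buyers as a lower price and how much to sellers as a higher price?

Pre-subsidy: 324 - 0.5P = -351 + 6.5P gives P* = 675/7, Q* = 3861/14.
With the subsidy, sellers receive Ps = Pb + 54 for each unit, where Pb is the price buyers pay.
Supply in terms of Pb becomes Qs = -351 + 6.5(Pb + 54) = 0 + 6.5Pb. Setting this equal to demand: 324 - 0.5Pb = 0 + 6.5Pb, so Pb = 324/7.
Sellers receive Ps = 324/7 + 54 = 702/7; Q' = 324 − 0.5·(324/7) = 2106/7.
Buyers' price falls by P* − Pb = 675/7 − 324/7 = 351/7; sellers' price rises by Ps − P* = 702/7 − 675/7 = 27/7.

Buyers gain 351/7 per unit; sellers gain 27/7 per unit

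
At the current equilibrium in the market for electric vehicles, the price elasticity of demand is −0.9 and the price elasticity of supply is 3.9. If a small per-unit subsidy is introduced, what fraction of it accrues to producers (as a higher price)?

Producer share = 0.1875

For a small subsidy around the equilibrium, the benefit split depends on the relative slopes, which at a point are proportional to the elasticities.
Buyer share = εs/(εs + |εd|) = 3.9/(3.9 + 0.9) = 0.8125; seller share = |εd|/(εs + |εd|) = 0.1875.
So producers capture 0.1875 of the subsidy.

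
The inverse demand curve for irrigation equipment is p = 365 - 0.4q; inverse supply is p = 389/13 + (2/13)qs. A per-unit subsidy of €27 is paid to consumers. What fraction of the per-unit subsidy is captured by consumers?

Pre-subsidy: 365 - 0.4q = 389/13 + (2/13)q gives q* = 605 and p* = 123.
With the rebate, buyers effectively pay pb = ps − 27, where ps is the price sellers receive.
On the curves, pb = 365 - 0.4q and ps = 389/13 + (2/13)q; the wedge ps − pb = 27 gives 389/13 + (2/13)q − (365 - 0.4q) = 27, so q' = 653.75.
Then pb = 365 − 0.4·653.75 = 103.5 and ps = 389/13 + (2/13)·653.75 = 130.5.
Buyers' price falls by p* − pb = 123 − 103.5 = 19.5; sellers' price rises by ps − p* = 130.5 − 123 = 7.5.
So consumers capture 19.5/27 = 13/18 of each unit of subsidy.

Consumer share = 13/18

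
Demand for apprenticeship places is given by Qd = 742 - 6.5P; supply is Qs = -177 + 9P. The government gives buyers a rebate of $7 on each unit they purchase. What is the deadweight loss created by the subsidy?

Deadweight loss = 5733/62

Pre-subsidy: 742 - 6.5P = -177 + 9P gives P* = 1838/31, Q* = 11055/31.
With the rebate, buyers effectively pay Pb = Ps − 7, where Ps is the price sellers receive.
Demand in terms of Ps becomes Qd = 742 − 6.5(Ps − 7) = 787.5 - 6.5Ps. Setting this equal to supply: 787.5 - 6.5Ps = -177 + 9Ps, so Ps = 1929/31.
Buyers pay Pb = 1929/31 − 7 = 1712/31; Q' = -177 + 9·(1929/31) = 11874/31.
The subsidy expands output by 11874/31 − 11055/31 = 819/31 past the efficient level; on those units the gap between marginal cost and willingness to pay runs from 0 up to 7.
DWL = ½ × 7 × 819/31 = 5733/62.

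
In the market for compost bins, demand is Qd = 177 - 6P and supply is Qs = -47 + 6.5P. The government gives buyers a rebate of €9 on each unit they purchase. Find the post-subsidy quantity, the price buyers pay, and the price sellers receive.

Pre-subsidy: 177 - 6P = -47 + 6.5P gives P* = 17.92, Q* = 69.48.
With the rebate, buyers effectively pay Pb = Ps − 9, where Ps is the price sellers receive.
Demand in terms of Ps becomes Qd = 177 − 6(Ps − 9) = 231 - 6Ps. Setting this equal to supply: 231 - 6Ps = -47 + 6.5Ps, so Ps = 22.24.
Buyers pay Pb = 22.24 − 9 = 13.24; Q' = -47 + 6.5·22.24 = 97.56.

Q' = 97.56; buyers pay €13.24; sellers receive €22.24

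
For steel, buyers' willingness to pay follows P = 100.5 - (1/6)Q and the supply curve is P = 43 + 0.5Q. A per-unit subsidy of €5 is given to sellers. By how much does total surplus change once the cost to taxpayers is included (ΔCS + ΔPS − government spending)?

Net change in total surplus = -€18.75

Pre-subsidy: 100.5 - (1/6)Q = 43 + 0.5Q gives Q* = 86.25 and P* = 86.125.
With the subsidy, sellers receive Ps = Pb + 5 for each unit, where Pb is the price buyers pay.
On the curves, Pb = 100.5 - (1/6)Q and Ps = 43 + 0.5Q; the wedge Ps − Pb = 5 gives 43 + 0.5Q − (100.5 - (1/6)Q) = 5, so Q' = 93.75.
Then Pb = 100.5 − (1/6)·93.75 = 84.875 and Ps = 43 + 0.5·93.75 = 89.875.
ΔCS = ½(86.25 + 93.75)(86.125 − 84.875) = 112.5; ΔPS = ½(86.25 + 93.75)(89.875 − 86.125) = 337.5.
Government spending = 5 × 93.75 = 468.75.
Net change = 112.5 + 337.5 − 468.75 = -18.75. The loss equals the DWL triangle ½·5·7.5.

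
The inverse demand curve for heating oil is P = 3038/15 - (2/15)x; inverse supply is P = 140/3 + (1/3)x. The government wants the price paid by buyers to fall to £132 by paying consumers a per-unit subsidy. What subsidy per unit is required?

At a buyer price of 132, quantity demanded is 1519 − 7.5·132 = 529.
Sellers supply 529 only when they receive Ps = 140/3 + (1/3)·529 = 223.
s = Ps − Pb = 223 − 132 = 91.

Required subsidy s = £91 per unit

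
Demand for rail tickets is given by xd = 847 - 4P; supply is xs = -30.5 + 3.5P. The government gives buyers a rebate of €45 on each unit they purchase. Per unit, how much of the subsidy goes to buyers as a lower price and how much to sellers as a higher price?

Pre-subsidy: 847 - 4P = -30.5 + 3.5P gives P* = 117, x* = 379.
With the rebate, buyers effectively pay Pb = Ps − 45, where Ps is the price sellers receive.
Demand in terms of Ps becomes xd = 847 − 4(Ps − 45) = 1027 - 4Ps. Setting this equal to supply: 1027 - 4Ps = -30.5 + 3.5Ps, so Ps = 141.
Buyers pay Pb = 141 − 45 = 96; x' = -30.5 + 3.5·141 = 463.
Buyers' price falls by P* − Pb = 117 − 96 = 21; sellers' price rises by Ps − P* = 141 − 117 = 24.

Buyers gain €21 per unit; sellers gain €24 per unit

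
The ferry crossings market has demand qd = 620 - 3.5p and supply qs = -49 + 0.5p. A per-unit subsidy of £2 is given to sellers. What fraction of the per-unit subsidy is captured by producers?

Producer share = 0.875

Pre-subsidy: 620 - 3.5p = -49 + 0.5p gives p* = 167.25, q* = 34.625.
With the subsidy, sellers receive ps = pb + 2 for each unit, where pb is the price buyers pay.
Supply in terms of pb becomes qs = -49 + 0.5(pb + 2) = -48 + 0.5pb. Setting this equal to demand: 620 - 3.5pb = -48 + 0.5pb, so pb = 167.
Sellers receive ps = 167 + 2 = 169; q' = 620 − 3.5·167 = 35.5.
Buyers' price falls by p* − pb = 167.25 − 167 = 0.25; sellers' price rises by ps − p* = 169 − 167.25 = 1.75.
So producers capture 1.75/2 = 0.875 of each unit of subsidy.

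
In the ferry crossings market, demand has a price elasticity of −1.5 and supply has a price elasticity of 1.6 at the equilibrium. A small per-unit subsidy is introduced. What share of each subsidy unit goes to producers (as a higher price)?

Producer share = 15/31

For a small subsidy around the equilibrium, the benefit split depends on the relative slopes, which at a point are proportional to the elasticities.
Buyer share = εs/(εs + |εd|) = 1.6/(1.6 + 1.5) = 16/31; seller share = |εd|/(εs + |εd|) = 15/31.
So producers capture 15/31 of the subsidy.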